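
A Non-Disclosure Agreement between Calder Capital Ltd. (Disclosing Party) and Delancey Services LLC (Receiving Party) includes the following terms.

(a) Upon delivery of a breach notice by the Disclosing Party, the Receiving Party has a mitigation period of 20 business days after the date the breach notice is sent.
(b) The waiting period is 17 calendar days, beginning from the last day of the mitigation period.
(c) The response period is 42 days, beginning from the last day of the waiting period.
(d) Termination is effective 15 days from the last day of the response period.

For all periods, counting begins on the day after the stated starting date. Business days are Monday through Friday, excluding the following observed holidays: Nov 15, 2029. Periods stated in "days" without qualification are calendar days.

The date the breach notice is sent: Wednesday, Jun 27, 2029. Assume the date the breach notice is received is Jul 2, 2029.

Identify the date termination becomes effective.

The last day of the mitigation period: 20 business days after Wednesday, Jun 27, 2029, skipping weekends — Jun 28, Jun 29, Jul 2, Jul 3, …, Jul 23, Jul 24, Jul 25 — lands on Wednesday, Jul 25, 2029.
The last day of the waiting period: Jul 25, 2029 + 17 days = Aug 11, 2029.
The last day of the response period: Aug 11, 2029 + 42 days = Sep 22, 2029.
The date termination becomes effective: 15 calendar days after Sep 22, 2029 is Oct 7, 2029.

Oct 7, 2029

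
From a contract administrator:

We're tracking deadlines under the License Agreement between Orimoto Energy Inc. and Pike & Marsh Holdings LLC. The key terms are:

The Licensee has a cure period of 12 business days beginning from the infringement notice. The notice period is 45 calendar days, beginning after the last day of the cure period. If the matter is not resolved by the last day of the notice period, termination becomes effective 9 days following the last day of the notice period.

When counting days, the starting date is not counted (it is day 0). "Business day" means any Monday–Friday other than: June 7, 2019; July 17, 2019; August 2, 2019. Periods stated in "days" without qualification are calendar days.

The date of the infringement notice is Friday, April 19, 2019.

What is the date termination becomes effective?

June 30, 2019

The last day of the cure period: counting 12 business days from Friday, April 19, 2019 (Apr 22, Apr 23, Apr 24, Apr 25, …, May 3, May 6, May 7, skipping weekends) reaches Tuesday, May 7, 2019.
Adding 45 calendar days to May 7, 2019 gives June 21, 2019, which is the last day of the notice period.
The date termination becomes effective: June 21, 2019 + 9 days = June 30, 2019.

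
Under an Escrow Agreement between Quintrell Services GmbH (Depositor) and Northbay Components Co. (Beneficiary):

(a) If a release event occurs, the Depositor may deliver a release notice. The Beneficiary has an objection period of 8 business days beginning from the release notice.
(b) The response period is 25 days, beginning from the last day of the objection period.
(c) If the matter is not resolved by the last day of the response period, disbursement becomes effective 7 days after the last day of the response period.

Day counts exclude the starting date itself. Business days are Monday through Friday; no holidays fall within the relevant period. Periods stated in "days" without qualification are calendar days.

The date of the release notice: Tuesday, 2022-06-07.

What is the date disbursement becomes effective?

From Tuesday, 2022-06-07, 8 business days (Jun 8, Jun 9, Jun 10, Jun 13, Jun 14, Jun 15, Jun 16, Jun 17, skipping weekends) brings us to Friday, 2022-06-17, which is the last day of the objection period.
The last day of the response period: 25 calendar days after 2022-06-17 is 2022-07-12.
The date disbursement becomes effective: 2022-07-12 + 7 days = 2022-07-19.

2022-07-19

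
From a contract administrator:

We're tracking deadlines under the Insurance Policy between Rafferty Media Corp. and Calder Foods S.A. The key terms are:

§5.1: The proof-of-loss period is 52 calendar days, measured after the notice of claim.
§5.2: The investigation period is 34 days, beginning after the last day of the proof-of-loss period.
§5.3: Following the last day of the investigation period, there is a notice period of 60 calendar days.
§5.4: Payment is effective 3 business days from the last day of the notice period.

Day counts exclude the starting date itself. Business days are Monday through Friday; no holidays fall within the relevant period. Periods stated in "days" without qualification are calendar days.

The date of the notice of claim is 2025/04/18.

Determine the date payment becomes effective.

2025/09/16

The last day of the proof-of-loss period: 2025/04/18 + 52 days = 2025/06/09.
The last day of the investigation period: 2025/06/09 + 34 days = 2025/07/13.
The last day of the notice period: 2025/07/13 + 60 days = 2025/09/11.
The date payment becomes effective: 3 business days after Thursday, 2025/09/11, skipping weekends — Sep 12, Sep 15, Sep 16 — lands on Tuesday, 2025/09/16.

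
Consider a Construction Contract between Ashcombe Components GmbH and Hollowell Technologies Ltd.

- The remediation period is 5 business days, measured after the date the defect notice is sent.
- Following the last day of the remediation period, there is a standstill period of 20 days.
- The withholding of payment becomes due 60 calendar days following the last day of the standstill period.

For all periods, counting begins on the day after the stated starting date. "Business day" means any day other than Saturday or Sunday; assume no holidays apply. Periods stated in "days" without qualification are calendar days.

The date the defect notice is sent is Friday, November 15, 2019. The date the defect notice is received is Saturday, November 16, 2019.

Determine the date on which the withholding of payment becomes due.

February 10, 2020

The last day of the remediation period: 5 business days after Friday, November 15, 2019, skipping weekends — Nov 18, Nov 19, Nov 20, Nov 21, Nov 22 — lands on Friday, November 22, 2019.
The last day of the standstill period: 20 calendar days after November 22, 2019 is December 12, 2019.
Adding 60 calendar days to December 12, 2019 gives February 10, 2020, which is the date on which the withholding of payment becomes due.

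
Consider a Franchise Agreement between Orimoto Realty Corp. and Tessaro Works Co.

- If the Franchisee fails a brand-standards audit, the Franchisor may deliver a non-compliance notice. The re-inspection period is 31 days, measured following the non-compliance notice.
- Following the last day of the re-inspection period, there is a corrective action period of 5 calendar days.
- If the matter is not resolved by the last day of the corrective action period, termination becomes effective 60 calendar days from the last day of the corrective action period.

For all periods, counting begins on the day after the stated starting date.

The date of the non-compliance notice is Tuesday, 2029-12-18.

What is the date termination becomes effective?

2030-03-24

Adding 31 calendar days to 2029-12-18 gives 2030-01-18, which is the last day of the re-inspection period.
The last day of the corrective action period: 2030-01-18 + 5 days = 2030-01-23.
The date termination becomes effective: 2030-01-23 + 60 days = 2030-03-24.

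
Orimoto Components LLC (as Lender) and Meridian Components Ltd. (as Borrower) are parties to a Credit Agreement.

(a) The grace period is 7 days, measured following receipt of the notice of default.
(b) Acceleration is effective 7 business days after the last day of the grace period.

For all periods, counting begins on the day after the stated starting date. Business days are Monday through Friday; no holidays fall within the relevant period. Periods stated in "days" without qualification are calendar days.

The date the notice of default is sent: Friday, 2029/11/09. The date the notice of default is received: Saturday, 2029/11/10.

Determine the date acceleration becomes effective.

2029/11/27

Adding 7 calendar days to 2029/11/10 gives 2029/11/17, which is the last day of the grace period.
The date acceleration becomes effective: counting 7 business days from Saturday, 2029/11/17 (Nov 19, Nov 20, Nov 21, Nov 22, Nov 23, Nov 26, Nov 27, skipping weekends) reaches Tuesday, 2029/11/27.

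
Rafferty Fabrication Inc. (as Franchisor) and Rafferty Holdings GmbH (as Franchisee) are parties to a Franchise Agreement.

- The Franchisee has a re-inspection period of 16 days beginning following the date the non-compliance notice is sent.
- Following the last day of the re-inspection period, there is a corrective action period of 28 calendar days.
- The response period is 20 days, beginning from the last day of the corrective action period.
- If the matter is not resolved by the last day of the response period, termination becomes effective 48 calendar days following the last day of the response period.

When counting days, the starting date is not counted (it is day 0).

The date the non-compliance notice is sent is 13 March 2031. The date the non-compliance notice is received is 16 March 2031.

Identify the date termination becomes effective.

Adding 16 calendar days to 13 March 2031 gives 29 March 2031, which is the last day of the re-inspection period.
The last day of the corrective action period: 28 calendar days after 29 March 2031 is 26 April 2031.
The last day of the response period: 26 April 2031 + 20 days = 16 May 2031.
The date termination becomes effective: 48 calendar days after 16 May 2031 is 3 July 2031.

3 July 2031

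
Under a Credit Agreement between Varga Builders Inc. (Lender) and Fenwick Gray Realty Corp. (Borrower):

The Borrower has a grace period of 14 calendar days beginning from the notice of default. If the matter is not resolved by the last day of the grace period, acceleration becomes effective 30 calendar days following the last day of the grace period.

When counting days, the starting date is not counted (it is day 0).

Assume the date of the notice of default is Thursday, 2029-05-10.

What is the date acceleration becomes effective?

The last day of the grace period: 14 calendar days after 2029-05-10 is 2029-05-24.
Adding 30 calendar days to 2029-05-24 gives 2029-06-23, which is the date acceleration becomes effective.

2029-06-23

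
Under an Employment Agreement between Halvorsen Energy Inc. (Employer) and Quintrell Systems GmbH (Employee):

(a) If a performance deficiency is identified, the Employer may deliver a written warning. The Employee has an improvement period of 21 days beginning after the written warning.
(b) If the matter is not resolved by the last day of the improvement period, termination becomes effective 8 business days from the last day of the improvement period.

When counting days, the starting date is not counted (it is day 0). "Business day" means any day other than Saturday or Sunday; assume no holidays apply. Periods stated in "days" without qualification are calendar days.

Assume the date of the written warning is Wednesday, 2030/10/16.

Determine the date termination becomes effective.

The last day of the improvement period: 21 calendar days after 2030/10/16 is 2030/11/06.
The date termination becomes effective: 8 business days after Wednesday, 2030/11/06, skipping weekends — Nov 7, Nov 8, Nov 11, Nov 12, Nov 13, Nov 14, Nov 15, Nov 18 — lands on Monday, 2030/11/18.

2030/11/18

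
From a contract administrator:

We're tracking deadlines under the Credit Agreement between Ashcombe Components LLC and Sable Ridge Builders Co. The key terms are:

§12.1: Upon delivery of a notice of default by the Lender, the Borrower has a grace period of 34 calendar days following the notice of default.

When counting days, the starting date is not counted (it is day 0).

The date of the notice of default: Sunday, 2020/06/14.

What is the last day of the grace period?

The last day of the grace period: 2020/06/14 + 34 days = 2020/07/18.

2020/07/18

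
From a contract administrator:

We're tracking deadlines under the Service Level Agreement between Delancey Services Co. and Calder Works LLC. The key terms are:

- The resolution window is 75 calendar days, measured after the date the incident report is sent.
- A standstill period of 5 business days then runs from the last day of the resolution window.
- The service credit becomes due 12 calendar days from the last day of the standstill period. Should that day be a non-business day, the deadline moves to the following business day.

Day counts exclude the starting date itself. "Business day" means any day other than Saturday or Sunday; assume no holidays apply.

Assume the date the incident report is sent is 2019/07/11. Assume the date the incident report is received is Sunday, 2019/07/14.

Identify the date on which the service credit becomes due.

2019/10/14

The last day of the resolution window: 2019/07/11 + 75 days = 2019/09/24.
The last day of the standstill period: 5 business days after Tuesday, 2019/09/24, skipping weekends — Sep 25, Sep 26, Sep 27, Sep 30, Oct 1 — lands on Tuesday, 2019/10/01.
The date on which the service credit becomes due: 2019/10/01 + 12 days = 2019/10/13. That falls on a Sunday, so it rolls to the next business day, Monday, 2019/10/14.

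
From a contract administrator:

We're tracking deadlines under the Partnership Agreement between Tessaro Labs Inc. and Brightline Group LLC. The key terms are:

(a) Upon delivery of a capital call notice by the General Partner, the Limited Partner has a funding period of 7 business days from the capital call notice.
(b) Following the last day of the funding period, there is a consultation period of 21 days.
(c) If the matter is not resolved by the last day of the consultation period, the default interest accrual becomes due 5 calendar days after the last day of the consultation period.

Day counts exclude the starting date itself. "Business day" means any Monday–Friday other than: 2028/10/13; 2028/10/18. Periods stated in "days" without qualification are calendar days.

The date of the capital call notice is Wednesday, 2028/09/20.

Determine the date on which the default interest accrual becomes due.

2028/10/25

The last day of the funding period: counting 7 business days from Wednesday, 2028/09/20 (Sep 21, Sep 22, Sep 25, Sep 26, Sep 27, Sep 28, Sep 29, skipping weekends) reaches Friday, 2028/09/29.
Adding 21 calendar days to 2028/09/29 gives 2028/10/20, which is the last day of the consultation period.
The date on which the default interest accrual becomes due: 5 calendar days after 2028/10/20 is 2028/10/25.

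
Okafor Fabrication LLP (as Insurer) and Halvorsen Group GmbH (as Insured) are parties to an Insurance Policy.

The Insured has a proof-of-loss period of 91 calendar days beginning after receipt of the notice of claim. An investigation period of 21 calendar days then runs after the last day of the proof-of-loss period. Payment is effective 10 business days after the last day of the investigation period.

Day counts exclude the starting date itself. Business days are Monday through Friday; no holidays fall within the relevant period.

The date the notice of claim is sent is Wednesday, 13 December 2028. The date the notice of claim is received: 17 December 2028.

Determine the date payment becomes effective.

20 April 2029

The last day of the proof-of-loss period: 91 calendar days after 17 December 2028 is 18 March 2029.
The last day of the investigation period: 18 March 2029 + 21 days = 8 April 2029.
From Sunday, 8 April 2029, 10 business days (Apr 9, Apr 10, Apr 11, Apr 12, Apr 13, Apr 16, Apr 17, Apr 18, Apr 19, Apr 20, skipping weekends) brings us to Friday, 20 April 2029, which is the date payment becomes effective.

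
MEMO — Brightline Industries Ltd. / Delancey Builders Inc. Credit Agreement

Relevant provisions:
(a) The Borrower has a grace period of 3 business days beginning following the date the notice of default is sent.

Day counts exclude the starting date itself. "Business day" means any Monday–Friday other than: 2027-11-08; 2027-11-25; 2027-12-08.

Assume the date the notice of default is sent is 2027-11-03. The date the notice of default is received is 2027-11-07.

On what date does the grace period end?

The last day of the grace period: 3 business days after Wednesday, 2027-11-03, skipping weekends and the listed holiday on Nov 8 — Nov 4, Nov 5, Nov 9 — lands on Tuesday, 2027-11-09.

2027-11-09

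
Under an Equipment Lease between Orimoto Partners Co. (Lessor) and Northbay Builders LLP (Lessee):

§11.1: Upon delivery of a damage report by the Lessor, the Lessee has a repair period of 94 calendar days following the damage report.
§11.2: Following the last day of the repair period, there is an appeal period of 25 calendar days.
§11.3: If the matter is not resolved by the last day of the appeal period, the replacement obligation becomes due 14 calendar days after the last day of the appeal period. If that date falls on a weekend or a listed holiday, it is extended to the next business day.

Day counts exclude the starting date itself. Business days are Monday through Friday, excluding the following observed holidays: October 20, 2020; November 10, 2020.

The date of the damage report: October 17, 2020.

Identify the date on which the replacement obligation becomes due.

The last day of the repair period: 94 calendar days after October 17, 2020 is January 19, 2021.
The last day of the appeal period: 25 calendar days after January 19, 2021 is February 13, 2021.
The date on which the replacement obligation becomes due: 14 calendar days after February 13, 2021 is February 27, 2021. That falls on a Saturday, so it rolls to the next business day, Monday, March 1, 2021.

March 1, 2021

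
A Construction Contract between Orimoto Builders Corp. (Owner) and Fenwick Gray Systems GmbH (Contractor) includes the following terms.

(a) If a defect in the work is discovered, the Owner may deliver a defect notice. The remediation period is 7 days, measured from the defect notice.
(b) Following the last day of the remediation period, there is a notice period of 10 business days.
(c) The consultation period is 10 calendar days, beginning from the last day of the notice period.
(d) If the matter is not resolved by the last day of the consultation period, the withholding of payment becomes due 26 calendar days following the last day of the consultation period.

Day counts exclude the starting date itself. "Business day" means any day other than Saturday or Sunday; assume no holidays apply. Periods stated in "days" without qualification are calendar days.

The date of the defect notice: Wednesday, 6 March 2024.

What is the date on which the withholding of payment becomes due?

The last day of the remediation period: 7 calendar days after 6 March 2024 is 13 March 2024.
From Wednesday, 13 March 2024, 10 business days (Mar 14, Mar 15, Mar 18, Mar 19, Mar 20, Mar 21, Mar 22, Mar 25, Mar 26, Mar 27, skipping weekends) brings us to Wednesday, 27 March 2024, which is the last day of the notice period.
The last day of the consultation period: 10 calendar days after 27 March 2024 is 6 April 2024.
The date on which the withholding of payment becomes due: 26 calendar days after 6 April 2024 is 2 May 2024.

2 May 2024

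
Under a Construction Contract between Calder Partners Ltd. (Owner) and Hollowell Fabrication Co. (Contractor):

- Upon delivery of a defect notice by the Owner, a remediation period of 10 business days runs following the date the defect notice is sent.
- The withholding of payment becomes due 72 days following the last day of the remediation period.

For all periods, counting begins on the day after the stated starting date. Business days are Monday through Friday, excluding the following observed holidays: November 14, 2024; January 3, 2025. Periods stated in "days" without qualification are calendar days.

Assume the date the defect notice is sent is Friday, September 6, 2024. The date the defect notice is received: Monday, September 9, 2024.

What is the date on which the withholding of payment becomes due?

The last day of the remediation period: counting 10 business days from Friday, September 6, 2024 (Sep 9, Sep 10, Sep 11, Sep 12, Sep 13, Sep 16, Sep 17, Sep 18, Sep 19, Sep 20, skipping weekends) reaches Friday, September 20, 2024.
The date on which the withholding of payment becomes due: September 20, 2024 + 72 days = December 1, 2024.

December 1, 2024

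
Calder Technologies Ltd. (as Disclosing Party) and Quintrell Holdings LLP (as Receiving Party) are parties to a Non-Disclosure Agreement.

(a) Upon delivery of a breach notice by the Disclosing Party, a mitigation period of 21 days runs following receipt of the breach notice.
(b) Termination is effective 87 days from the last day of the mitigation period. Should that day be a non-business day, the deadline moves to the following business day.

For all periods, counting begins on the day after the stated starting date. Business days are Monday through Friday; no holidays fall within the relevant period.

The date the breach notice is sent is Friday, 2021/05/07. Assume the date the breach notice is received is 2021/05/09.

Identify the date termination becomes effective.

2021/08/25

The last day of the mitigation period: 21 calendar days after 2021/05/09 is 2021/05/30.
Adding 87 calendar days to 2021/05/30 gives 2021/08/25, which is the date termination becomes effective. 2021/08/25 is a Wednesday, so no roll-forward applies.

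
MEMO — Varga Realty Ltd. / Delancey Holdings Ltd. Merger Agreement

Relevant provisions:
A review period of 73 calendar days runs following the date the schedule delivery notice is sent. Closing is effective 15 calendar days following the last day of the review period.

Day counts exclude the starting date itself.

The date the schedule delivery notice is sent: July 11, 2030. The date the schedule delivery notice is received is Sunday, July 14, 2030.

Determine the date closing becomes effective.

October 7, 2030

The last day of the review period: 73 calendar days after July 11, 2030 is September 22, 2030.
The date closing becomes effective: 15 calendar days after September 22, 2030 is October 7, 2030.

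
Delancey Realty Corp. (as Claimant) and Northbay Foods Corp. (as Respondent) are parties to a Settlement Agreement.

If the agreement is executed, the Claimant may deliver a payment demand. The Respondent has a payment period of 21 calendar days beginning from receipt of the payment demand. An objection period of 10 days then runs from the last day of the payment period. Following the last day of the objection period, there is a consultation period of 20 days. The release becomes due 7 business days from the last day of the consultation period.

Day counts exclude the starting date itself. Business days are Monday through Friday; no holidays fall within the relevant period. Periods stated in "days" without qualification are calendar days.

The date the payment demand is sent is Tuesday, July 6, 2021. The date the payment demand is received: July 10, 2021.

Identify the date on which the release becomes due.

September 8, 2021

The last day of the payment period: 21 calendar days after July 10, 2021 is July 31, 2021.
The last day of the objection period: 10 calendar days after July 31, 2021 is August 10, 2021.
The last day of the consultation period: August 10, 2021 + 20 days = August 30, 2021.
The date on which the release becomes due: counting 7 business days from Monday, August 30, 2021 (Aug 31, Sep 1, Sep 2, Sep 3, Sep 6, Sep 7, Sep 8, skipping weekends) reaches Wednesday, September 8, 2021.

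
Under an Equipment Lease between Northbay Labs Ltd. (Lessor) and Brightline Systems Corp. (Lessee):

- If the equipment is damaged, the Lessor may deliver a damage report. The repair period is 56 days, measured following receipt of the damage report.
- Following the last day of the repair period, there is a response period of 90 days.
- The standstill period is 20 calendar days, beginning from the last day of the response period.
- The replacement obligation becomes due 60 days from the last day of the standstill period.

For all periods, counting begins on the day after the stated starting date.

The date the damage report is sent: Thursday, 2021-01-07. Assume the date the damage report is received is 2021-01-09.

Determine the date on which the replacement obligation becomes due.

Adding 56 calendar days to 2021-01-09 gives 2021-03-06, which is the last day of the repair period.
The last day of the response period: 90 calendar days after 2021-03-06 is 2021-06-04.
The last day of the standstill period: 2021-06-04 + 20 days = 2021-06-24.
The date on which the replacement obligation becomes due: 2021-06-24 + 60 days = 2021-08-23.

2021-08-23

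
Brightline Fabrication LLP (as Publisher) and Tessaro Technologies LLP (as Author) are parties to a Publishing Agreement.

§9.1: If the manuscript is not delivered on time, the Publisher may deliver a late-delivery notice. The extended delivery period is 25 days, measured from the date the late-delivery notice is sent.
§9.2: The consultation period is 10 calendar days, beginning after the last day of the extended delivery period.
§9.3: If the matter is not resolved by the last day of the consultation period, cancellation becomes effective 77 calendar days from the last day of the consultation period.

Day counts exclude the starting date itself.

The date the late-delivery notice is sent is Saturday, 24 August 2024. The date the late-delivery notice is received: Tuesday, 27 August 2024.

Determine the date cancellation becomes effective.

14 December 2024

Adding 25 calendar days to 24 August 2024 gives 18 September 2024, which is the last day of the extended delivery period.
The last day of the consultation period: 18 September 2024 + 10 days = 28 September 2024.
The date cancellation becomes effective: 77 calendar days after 28 September 2024 is 14 December 2024.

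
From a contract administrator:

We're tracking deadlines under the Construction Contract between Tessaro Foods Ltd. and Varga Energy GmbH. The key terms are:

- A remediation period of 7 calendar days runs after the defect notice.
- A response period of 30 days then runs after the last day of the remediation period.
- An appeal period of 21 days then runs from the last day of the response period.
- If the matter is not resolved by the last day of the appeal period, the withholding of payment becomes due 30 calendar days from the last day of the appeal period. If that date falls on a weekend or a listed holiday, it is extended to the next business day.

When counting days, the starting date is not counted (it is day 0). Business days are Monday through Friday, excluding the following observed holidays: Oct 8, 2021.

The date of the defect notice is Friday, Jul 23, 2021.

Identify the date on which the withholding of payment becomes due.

Adding 7 calendar days to Jul 23, 2021 gives Jul 30, 2021, which is the last day of the remediation period.
The last day of the response period: Jul 30, 2021 + 30 days = Aug 29, 2021.
Adding 21 calendar days to Aug 29, 2021 gives Sep 19, 2021, which is the last day of the appeal period.
The date on which the withholding of payment becomes due: 30 calendar days after Sep 19, 2021 is Oct 19, 2021. Oct 19, 2021 is a Tuesday and is not a listed holiday, so no roll-forward applies.

Oct 19, 2021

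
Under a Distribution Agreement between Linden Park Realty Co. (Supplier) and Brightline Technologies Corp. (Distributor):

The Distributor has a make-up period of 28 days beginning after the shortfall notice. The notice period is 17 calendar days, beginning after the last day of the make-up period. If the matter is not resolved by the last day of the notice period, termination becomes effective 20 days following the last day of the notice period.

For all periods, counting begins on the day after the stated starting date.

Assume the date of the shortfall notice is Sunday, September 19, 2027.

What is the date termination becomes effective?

The last day of the make-up period: September 19, 2027 + 28 days = October 17, 2027.
The last day of the notice period: 17 calendar days after October 17, 2027 is November 3, 2027.
The date termination becomes effective: November 3, 2027 + 20 days = November 23, 2027.

November 23, 2027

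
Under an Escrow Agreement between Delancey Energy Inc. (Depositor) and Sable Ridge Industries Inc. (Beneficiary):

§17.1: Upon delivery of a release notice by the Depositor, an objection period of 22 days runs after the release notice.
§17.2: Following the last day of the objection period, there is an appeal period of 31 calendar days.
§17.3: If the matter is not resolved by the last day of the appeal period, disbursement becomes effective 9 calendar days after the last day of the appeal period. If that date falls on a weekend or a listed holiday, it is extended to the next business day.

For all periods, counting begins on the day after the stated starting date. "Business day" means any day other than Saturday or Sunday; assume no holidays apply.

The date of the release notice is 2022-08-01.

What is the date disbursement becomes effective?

The last day of the objection period: 2022-08-01 + 22 days = 2022-08-23.
The last day of the appeal period: 31 calendar days after 2022-08-23 is 2022-09-23.
The date disbursement becomes effective: 9 calendar days after 2022-09-23 is 2022-10-02. That falls on a Sunday, so it rolls to the next business day, Monday, 2022-10-03.

2022-10-03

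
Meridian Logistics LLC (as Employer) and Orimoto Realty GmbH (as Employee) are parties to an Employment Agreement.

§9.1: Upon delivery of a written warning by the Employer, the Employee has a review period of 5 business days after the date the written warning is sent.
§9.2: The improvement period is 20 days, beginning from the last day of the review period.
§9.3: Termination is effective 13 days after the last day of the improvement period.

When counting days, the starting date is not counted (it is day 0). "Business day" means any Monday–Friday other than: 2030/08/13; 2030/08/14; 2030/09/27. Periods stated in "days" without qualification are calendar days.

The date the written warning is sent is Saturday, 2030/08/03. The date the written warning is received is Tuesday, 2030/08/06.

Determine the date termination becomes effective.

2030/09/11

The last day of the review period: counting 5 business days from Saturday, 2030/08/03 (Aug 5, Aug 6, Aug 7, Aug 8, Aug 9, skipping weekends) reaches Friday, 2030/08/09.
Adding 20 calendar days to 2030/08/09 gives 2030/08/29, which is the last day of the improvement period.
Adding 13 calendar days to 2030/08/29 gives 2030/09/11, which is the date termination becomes effective.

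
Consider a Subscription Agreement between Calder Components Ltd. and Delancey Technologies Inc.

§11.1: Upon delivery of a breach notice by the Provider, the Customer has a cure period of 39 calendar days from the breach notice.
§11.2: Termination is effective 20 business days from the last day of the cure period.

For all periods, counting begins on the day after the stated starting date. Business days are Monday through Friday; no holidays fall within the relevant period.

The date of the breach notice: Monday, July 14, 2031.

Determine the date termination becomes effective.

Adding 39 calendar days to July 14, 2031 gives August 22, 2031, which is the last day of the cure period.
The date termination becomes effective: counting 20 business days from Friday, August 22, 2031 (Aug 25, Aug 26, Aug 27, Aug 28, …, Sep 17, Sep 18, Sep 19, skipping weekends) reaches Friday, September 19, 2031.

September 19, 2031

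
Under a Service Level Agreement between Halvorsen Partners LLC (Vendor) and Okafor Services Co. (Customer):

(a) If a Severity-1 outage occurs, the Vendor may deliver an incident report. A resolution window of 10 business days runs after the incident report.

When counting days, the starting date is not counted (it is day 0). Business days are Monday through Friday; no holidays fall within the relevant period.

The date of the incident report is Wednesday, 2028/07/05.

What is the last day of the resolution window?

2028/07/19

The last day of the resolution window: counting 10 business days from Wednesday, 2028/07/05 (Jul 6, Jul 7, Jul 10, Jul 11, Jul 12, Jul 13, Jul 14, Jul 17, Jul 18, Jul 19, skipping weekends) reaches Wednesday, 2028/07/19.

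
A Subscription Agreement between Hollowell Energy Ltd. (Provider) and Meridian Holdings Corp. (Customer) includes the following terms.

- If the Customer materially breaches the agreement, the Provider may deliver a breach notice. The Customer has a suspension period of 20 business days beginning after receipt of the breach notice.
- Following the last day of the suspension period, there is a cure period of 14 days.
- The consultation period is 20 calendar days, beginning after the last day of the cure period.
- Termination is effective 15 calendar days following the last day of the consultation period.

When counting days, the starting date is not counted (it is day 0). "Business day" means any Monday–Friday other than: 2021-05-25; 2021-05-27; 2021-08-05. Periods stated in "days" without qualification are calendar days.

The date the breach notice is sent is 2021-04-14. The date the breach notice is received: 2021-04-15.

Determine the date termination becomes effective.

2021-07-01

The last day of the suspension period: 20 business days after Thursday, 2021-04-15, skipping weekends — Apr 16, Apr 19, Apr 20, Apr 21, …, May 11, May 12, May 13 — lands on Thursday, 2021-05-13.
The last day of the cure period: 14 calendar days after 2021-05-13 is 2021-05-27.
The last day of the consultation period: 2021-05-27 + 20 days = 2021-06-16.
Adding 15 calendar days to 2021-06-16 gives 2021-07-01, which is the date termination becomes effective.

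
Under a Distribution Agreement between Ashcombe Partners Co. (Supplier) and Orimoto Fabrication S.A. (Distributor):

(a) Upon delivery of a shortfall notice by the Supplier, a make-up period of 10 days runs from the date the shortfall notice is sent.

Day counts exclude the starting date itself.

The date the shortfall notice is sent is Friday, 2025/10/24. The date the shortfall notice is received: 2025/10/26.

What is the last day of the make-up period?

The last day of the make-up period: 2025/10/24 + 10 days = 2025/11/03.

2025/11/03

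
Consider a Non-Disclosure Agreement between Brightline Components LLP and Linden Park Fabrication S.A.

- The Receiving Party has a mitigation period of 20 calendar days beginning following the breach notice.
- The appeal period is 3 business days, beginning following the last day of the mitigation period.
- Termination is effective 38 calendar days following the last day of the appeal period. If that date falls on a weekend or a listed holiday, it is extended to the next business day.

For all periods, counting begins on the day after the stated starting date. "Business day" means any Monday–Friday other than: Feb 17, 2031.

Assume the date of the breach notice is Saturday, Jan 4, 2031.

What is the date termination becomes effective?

Mar 10, 2031

The last day of the mitigation period: 20 calendar days after Jan 4, 2031 is Jan 24, 2031.
The last day of the appeal period: 3 business days after Friday, Jan 24, 2031, skipping weekends — Jan 27, Jan 28, Jan 29 — lands on Wednesday, Jan 29, 2031.
The date termination becomes effective: Jan 29, 2031 + 38 days = Mar 8, 2031. That falls on a Saturday, so it rolls to the next business day, Monday, Mar 10, 2031.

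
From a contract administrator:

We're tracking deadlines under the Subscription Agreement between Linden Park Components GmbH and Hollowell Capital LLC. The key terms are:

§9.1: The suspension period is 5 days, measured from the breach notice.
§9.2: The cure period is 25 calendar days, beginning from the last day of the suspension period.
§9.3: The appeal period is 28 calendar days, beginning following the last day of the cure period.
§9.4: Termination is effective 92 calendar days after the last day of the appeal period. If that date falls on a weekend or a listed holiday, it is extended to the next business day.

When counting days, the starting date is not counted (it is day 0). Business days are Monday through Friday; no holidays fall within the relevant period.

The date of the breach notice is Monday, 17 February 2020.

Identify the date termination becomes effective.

Adding 5 calendar days to 17 February 2020 gives 22 February 2020, which is the last day of the suspension period.
The last day of the cure period: 25 calendar days after 22 February 2020 is 18 March 2020.
The last day of the appeal period: 18 March 2020 + 28 days = 15 April 2020.
The date termination becomes effective: 15 April 2020 + 92 days = 16 July 2020. 16 July 2020 is a Thursday, so no roll-forward applies.

16 July 2020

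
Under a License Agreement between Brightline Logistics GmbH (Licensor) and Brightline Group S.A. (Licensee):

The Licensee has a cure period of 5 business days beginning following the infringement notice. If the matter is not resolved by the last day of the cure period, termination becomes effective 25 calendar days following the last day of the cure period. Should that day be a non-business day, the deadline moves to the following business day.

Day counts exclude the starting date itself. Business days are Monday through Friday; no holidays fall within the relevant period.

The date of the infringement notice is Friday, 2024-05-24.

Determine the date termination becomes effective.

2024-06-25

The last day of the cure period: 5 business days after Friday, 2024-05-24, skipping weekends — May 27, May 28, May 29, May 30, May 31 — lands on Friday, 2024-05-31.
Adding 25 calendar days to 2024-05-31 gives 2024-06-25, which is the date termination becomes effective. 2024-06-25 is a Tuesday, so no roll-forward applies.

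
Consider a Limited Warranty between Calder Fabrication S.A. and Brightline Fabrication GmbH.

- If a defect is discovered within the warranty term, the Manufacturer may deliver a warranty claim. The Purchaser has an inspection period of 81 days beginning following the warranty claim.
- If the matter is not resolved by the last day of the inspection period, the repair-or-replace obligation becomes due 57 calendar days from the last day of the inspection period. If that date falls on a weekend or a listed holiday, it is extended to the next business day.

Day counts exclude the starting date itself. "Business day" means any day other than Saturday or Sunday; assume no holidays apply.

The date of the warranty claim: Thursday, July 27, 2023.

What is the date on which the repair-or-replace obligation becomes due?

December 12, 2023

The last day of the inspection period: 81 calendar days after July 27, 2023 is October 16, 2023.
Adding 57 calendar days to October 16, 2023 gives December 12, 2023, which is the date on which the repair-or-replace obligation becomes due. December 12, 2023 is a Tuesday, so no roll-forward applies.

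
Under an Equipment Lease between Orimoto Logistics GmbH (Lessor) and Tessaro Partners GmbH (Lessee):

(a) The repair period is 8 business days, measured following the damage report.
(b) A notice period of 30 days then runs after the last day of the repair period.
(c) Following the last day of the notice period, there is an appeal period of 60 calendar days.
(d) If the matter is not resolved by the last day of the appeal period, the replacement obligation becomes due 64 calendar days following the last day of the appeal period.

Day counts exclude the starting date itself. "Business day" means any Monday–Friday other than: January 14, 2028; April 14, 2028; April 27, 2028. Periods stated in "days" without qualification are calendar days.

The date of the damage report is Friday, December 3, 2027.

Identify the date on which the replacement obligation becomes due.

From Friday, December 3, 2027, 8 business days (Dec 6, Dec 7, Dec 8, Dec 9, Dec 10, Dec 13, Dec 14, Dec 15, skipping weekends) brings us to Wednesday, December 15, 2027, which is the last day of the repair period.
Adding 30 calendar days to December 15, 2027 gives January 14, 2028, which is the last day of the notice period.
Adding 60 calendar days to January 14, 2028 gives March 14, 2028, which is the last day of the appeal period.
The date on which the replacement obligation becomes due: 64 calendar days after March 14, 2028 is May 17, 2028.

May 17, 2028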